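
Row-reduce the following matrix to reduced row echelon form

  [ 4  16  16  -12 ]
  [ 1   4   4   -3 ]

R1 -> 1/4·R1
R2 -> R2 − R1

[[1, 4, 4, -3], [0, 0, 0, 0]]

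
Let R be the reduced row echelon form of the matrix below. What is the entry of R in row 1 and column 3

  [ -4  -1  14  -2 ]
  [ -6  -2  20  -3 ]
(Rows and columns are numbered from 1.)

ρ1 ← -1/4·ρ1
  [  1  1/4  -7/2  1/2 ]
  [ -6   -2    20   -3 ]
ρ2 ← ρ2 + 6·ρ1
  [ 1   1/4  -7/2  1/2 ]
  [ 0  -1/2    -1    0 ]
ρ2 ← -2·ρ2
  [ 1  1/4  -7/2  1/2 ]
  [ 0    1     2    0 ]
ρ1 ← ρ1 − 1/4·ρ2
  [ 1  0  -4  1/2 ]
  [ 0  1   2    0 ]

-4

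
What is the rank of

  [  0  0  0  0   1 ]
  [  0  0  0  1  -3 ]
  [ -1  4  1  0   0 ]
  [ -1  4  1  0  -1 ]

rank = 3

r1 <-> r3
  [ -1  4  1  0   0 ]
  [  0  0  0  1  -3 ]
  [  0  0  0  0   1 ]
  [ -1  4  1  0  -1 ]
r1 := -1·r1
  [  1  -4  -1  0   0 ]
  [  0   0   0  1  -3 ]
  [  0   0   0  0   1 ]
  [ -1   4   1  0  -1 ]
r4 := r4 + r1
  [ 1  -4  -1  0   0 ]
  [ 0   0   0  1  -3 ]
  [ 0   0   0  0   1 ]
  [ 0   0   0  0  -1 ]
r4 := r4 + r3
  [ 1  -4  -1  0   0 ]
  [ 0   0   0  1  -3 ]
  [ 0   0   0  0   1 ]
  [ 0   0   0  0   0 ]
r2 := r2 + 3·r3
  [ 1  -4  -1  0  0 ]
  [ 0   0   0  1  0 ]
  [ 0   0   0  0  1 ]
  [ 0   0   0  0  0 ]
The reduced form has 3 nonzero rows.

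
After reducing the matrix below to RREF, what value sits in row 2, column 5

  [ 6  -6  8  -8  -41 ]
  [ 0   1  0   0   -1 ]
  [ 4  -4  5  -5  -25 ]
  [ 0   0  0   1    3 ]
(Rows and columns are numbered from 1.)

Multiply r1 by 1/6.
  [ 1  -1  4/3  -4/3  -41/6 ]
  [ 0   1    0     0     -1 ]
  [ 4  -4    5    -5    -25 ]
  [ 0   0    0     1      3 ]
Subtract 4 times r1 from r3.
  [ 1  -1   4/3  -4/3  -41/6 ]
  [ 0   1     0     0     -1 ]
  [ 0   0  -1/3   1/3    7/3 ]
  [ 0   0     0     1      3 ]
Multiply r3 by -3.
  [ 1  -1  4/3  -4/3  -41/6 ]
  [ 0   1    0     0     -1 ]
  [ 0   0    1    -1     -7 ]
  [ 0   0    0     1      3 ]
Add r4 to r3.
  [ 1  -1  4/3  -4/3  -41/6 ]
  [ 0   1    0     0     -1 ]
  [ 0   0    1     0     -4 ]
  [ 0   0    0     1      3 ]
Add 4/3 times r4 to r1.
  [ 1  -1  4/3  0  -17/6 ]
  [ 0   1    0  0     -1 ]
  [ 0   0    1  0     -4 ]
  [ 0   0    0  1      3 ]
Subtract 4/3 times r3 from r1.
  [ 1  -1  0  0  5/2 ]
  [ 0   1  0  0   -1 ]
  [ 0   0  1  0   -4 ]
  [ 0   0  0  1    3 ]
Add r2 to r1.
  [ 1  0  0  0  3/2 ]
  [ 0  1  0  0   -1 ]
  [ 0  0  1  0   -4 ]
  [ 0  0  0  1    3 ]

-1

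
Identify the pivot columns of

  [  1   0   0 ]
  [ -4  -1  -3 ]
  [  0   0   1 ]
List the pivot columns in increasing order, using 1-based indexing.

1, 2, 3

r2 → r2 + 4·r1
  [ 1   0   0 ]
  [ 0  -1  -3 ]
  [ 0   0   1 ]
r2 → -1·r2
  [ 1  0  0 ]
  [ 0  1  3 ]
  [ 0  0  1 ]
r2 → r2 − 3·r3
  [ 1  0  0 ]
  [ 0  1  0 ]
  [ 0  0  1 ]
Pivot columns are the columns containing a leading 1.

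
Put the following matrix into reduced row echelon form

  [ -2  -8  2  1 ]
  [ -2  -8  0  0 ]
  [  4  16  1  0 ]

R1 := -1/2·R1
  [  1   4  -1  -1/2 ]
  [ -2  -8   0     0 ]
  [  4  16   1     0 ]
R2 := R2 + 2·R1
  [ 1   4  -1  -1/2 ]
  [ 0   0  -2    -1 ]
  [ 4  16   1     0 ]
R3 := R3 − 4·R1
  [ 1  4  -1  -1/2 ]
  [ 0  0  -2    -1 ]
  [ 0  0   5     2 ]
R2 := -1/2·R2
  [ 1  4  -1  -1/2 ]
  [ 0  0   1   1/2 ]
  [ 0  0   5     2 ]
R3 := R3 − 5·R2
  [ 1  4  -1  -1/2 ]
  [ 0  0   1   1/2 ]
  [ 0  0   0  -1/2 ]
R3 := -2·R3
  [ 1  4  -1  -1/2 ]
  [ 0  0   1   1/2 ]
  [ 0  0   0     1 ]
R2 := R2 − 1/2·R3
  [ 1  4  -1  -1/2 ]
  [ 0  0   1     0 ]
  [ 0  0   0     1 ]
R1 := R1 + 1/2·R3
  [ 1  4  -1  0 ]
  [ 0  0   1  0 ]
  [ 0  0   0  1 ]
R1 := R1 + R2
  [ 1  4  0  0 ]
  [ 0  0  1  0 ]
  [ 0  0  0  1 ]

[[1, 4, 0, 0], [0, 0, 1, 0], [0, 0, 0, 1]]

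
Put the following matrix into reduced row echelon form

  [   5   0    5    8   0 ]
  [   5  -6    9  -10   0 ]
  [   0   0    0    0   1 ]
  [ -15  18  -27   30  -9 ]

R1 := 1/5·R1
  [   1   0    1  8/5   0 ]
  [   5  -6    9  -10   0 ]
  [   0   0    0    0   1 ]
  [ -15  18  -27   30  -9 ]
R2 := R2 − 5·R1
  [   1   0    1  8/5   0 ]
  [   0  -6    4  -18   0 ]
  [   0   0    0    0   1 ]
  [ -15  18  -27   30  -9 ]
R4 := R4 + 15·R1
  [ 1   0    1  8/5   0 ]
  [ 0  -6    4  -18   0 ]
  [ 0   0    0    0   1 ]
  [ 0  18  -12   54  -9 ]
R2 := -1/6·R2
  [ 1   0     1  8/5   0 ]
  [ 0   1  -2/3    3   0 ]
  [ 0   0     0    0   1 ]
  [ 0  18   -12   54  -9 ]
R4 := R4 − 18·R2
  [ 1  0     1  8/5   0 ]
  [ 0  1  -2/3    3   0 ]
  [ 0  0     0    0   1 ]
  [ 0  0     0    0  -9 ]
R4 := R4 + 9·R3
  [ 1  0     1  8/5  0 ]
  [ 0  1  -2/3    3  0 ]
  [ 0  0     0    0  1 ]
  [ 0  0     0    0  0 ]

[[1, 0, 1, 8/5, 0], [0, 1, -2/3, 3, 0], [0, 0, 0, 0, 1], [0, 0, 0, 0, 0]]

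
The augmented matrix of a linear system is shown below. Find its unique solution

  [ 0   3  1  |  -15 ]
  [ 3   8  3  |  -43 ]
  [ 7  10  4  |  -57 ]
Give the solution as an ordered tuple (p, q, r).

(-1, -5, 0)

R1 <-> R2
  [ 3   8  3  |  -43 ]
  [ 0   3  1  |  -15 ]
  [ 7  10  4  |  -57 ]
R1 ← 1/3·R1
  [ 1  8/3  1  |  -43/3 ]
  [ 0    3  1  |    -15 ]
  [ 7   10  4  |    -57 ]
R3 ← R3 − 7·R1
  [ 1    8/3   1  |  -43/3 ]
  [ 0      3   1  |    -15 ]
  [ 0  -26/3  -3  |  130/3 ]
R2 ← 1/3·R2
  [ 1    8/3    1  |  -43/3 ]
  [ 0      1  1/3  |     -5 ]
  [ 0  -26/3   -3  |  130/3 ]
R3 ← R3 + 26/3·R2
  [ 1  8/3     1  |  -43/3 ]
  [ 0    1   1/3  |     -5 ]
  [ 0    0  -1/9  |      0 ]
R3 ← -9·R3
  [ 1  8/3    1  |  -43/3 ]
  [ 0    1  1/3  |     -5 ]
  [ 0    0    1  |      0 ]
R2 ← R2 − 1/3·R3
  [ 1  8/3  1  |  -43/3 ]
  [ 0    1  0  |     -5 ]
  [ 0    0  1  |      0 ]
R1 ← R1 − R3
  [ 1  8/3  0  |  -43/3 ]
  [ 0    1  0  |     -5 ]
  [ 0    0  1  |      0 ]
R1 ← R1 − 8/3·R2
  [ 1  0  0  |  -1 ]
  [ 0  1  0  |  -5 ]
  [ 0  0  1  |   0 ]
Reading off the last column: p = -1, q = -5, r = 0.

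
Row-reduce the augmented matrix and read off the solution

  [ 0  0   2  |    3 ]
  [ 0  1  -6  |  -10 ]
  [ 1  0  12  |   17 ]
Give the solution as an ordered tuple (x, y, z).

R1 ↔ R3
R3 -> 1/2·R3
R2 -> R2 + 6·R3
R1 -> R1 − 12·R3
Reading off the last column: x = -1, y = -1, z = 3/2.

(-1, -1, 3/2)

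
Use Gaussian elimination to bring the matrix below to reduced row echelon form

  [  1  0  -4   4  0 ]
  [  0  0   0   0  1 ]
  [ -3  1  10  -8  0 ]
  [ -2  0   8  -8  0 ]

ρ3 → ρ3 + 3·ρ1
  [  1  0  -4   4  0 ]
  [  0  0   0   0  1 ]
  [  0  1  -2   4  0 ]
  [ -2  0   8  -8  0 ]
ρ4 → ρ4 + 2·ρ1
  [ 1  0  -4  4  0 ]
  [ 0  0   0  0  1 ]
  [ 0  1  -2  4  0 ]
  [ 0  0   0  0  0 ]
ρ2 <=> ρ3
  [ 1  0  -4  4  0 ]
  [ 0  1  -2  4  0 ]
  [ 0  0   0  0  1 ]
  [ 0  0   0  0  0 ]

[[1, 0, -4, 4, 0], [0, 1, -2, 4, 0], [0, 0, 0, 0, 1], [0, 0, 0, 0, 0]]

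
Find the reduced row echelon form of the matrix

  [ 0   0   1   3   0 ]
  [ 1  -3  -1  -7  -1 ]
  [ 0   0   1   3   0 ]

Swap R1 and R2.
  [ 1  -3  -1  -7  -1 ]
  [ 0   0   1   3   0 ]
  [ 0   0   1   3   0 ]
Subtract R2 from R3.
  [ 1  -3  -1  -7  -1 ]
  [ 0   0   1   3   0 ]
  [ 0   0   0   0   0 ]
Add R2 to R1.
  [ 1  -3  0  -4  -1 ]
  [ 0   0  1   3   0 ]
  [ 0   0  0   0   0 ]

[[1, -3, 0, -4, -1], [0, 0, 1, 3, 0], [0, 0, 0, 0, 0]]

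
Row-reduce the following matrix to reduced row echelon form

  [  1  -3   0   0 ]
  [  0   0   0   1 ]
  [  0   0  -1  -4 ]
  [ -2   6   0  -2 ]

Add 2 times ρ1 to ρ4.
Swap ρ2 and ρ3.
Multiply ρ2 by -1.
Add 2 times ρ3 to ρ4.
Subtract 4 times ρ3 from ρ2.

[[1, -3, 0, 0], [0, 0, 1, 0], [0, 0, 0, 1], [0, 0, 0, 0]]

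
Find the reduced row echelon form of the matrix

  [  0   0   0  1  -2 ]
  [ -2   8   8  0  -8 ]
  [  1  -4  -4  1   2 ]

r1 <-> r2
  [ -2   8   8  0  -8 ]
  [  0   0   0  1  -2 ]
  [  1  -4  -4  1   2 ]
r1 → -1/2·r1
  [ 1  -4  -4  0   4 ]
  [ 0   0   0  1  -2 ]
  [ 1  -4  -4  1   2 ]
r3 → r3 − r1
  [ 1  -4  -4  0   4 ]
  [ 0   0   0  1  -2 ]
  [ 0   0   0  1  -2 ]
r3 → r3 − r2
  [ 1  -4  -4  0   4 ]
  [ 0   0   0  1  -2 ]
  [ 0   0   0  0   0 ]

[[1, -4, -4, 0, 4], [0, 0, 0, 1, -2], [0, 0, 0, 0, 0]]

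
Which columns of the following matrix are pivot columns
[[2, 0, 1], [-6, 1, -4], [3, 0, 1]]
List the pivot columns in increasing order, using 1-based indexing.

1, 2, 3

Multiply R1 by 1/2.
  [  1  0  1/2 ]
  [ -6  1   -4 ]
  [  3  0    1 ]
Add 6 times R1 to R2.
  [ 1  0  1/2 ]
  [ 0  1   -1 ]
  [ 3  0    1 ]
Subtract 3 times R1 from R3.
  [ 1  0   1/2 ]
  [ 0  1    -1 ]
  [ 0  0  -1/2 ]
Multiply R3 by -2.
  [ 1  0  1/2 ]
  [ 0  1   -1 ]
  [ 0  0    1 ]
Add R3 to R2.
  [ 1  0  1/2 ]
  [ 0  1    0 ]
  [ 0  0    1 ]
Subtract 1/2 times R3 from R1.
  [ 1  0  0 ]
  [ 0  1  0 ]
  [ 0  0  1 ]
Pivot columns are the columns containing a leading 1.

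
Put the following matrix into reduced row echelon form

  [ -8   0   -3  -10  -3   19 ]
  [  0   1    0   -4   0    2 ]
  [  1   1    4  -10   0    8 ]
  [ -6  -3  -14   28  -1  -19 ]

Multiply r1 by -1/8.
  [  1   0  3/8  5/4  3/8  -19/8 ]
  [  0   1    0   -4    0      2 ]
  [  1   1    4  -10    0      8 ]
  [ -6  -3  -14   28   -1    -19 ]
Subtract r1 from r3.
  [  1   0   3/8    5/4   3/8  -19/8 ]
  [  0   1     0     -4     0      2 ]
  [  0   1  29/8  -45/4  -3/8   83/8 ]
  [ -6  -3   -14     28    -1    -19 ]
Add 6 times r1 to r4.
  [ 1   0    3/8    5/4   3/8   -19/8 ]
  [ 0   1      0     -4     0       2 ]
  [ 0   1   29/8  -45/4  -3/8    83/8 ]
  [ 0  -3  -47/4   71/2   5/4  -133/4 ]
Subtract r2 from r3.
  [ 1   0    3/8    5/4   3/8   -19/8 ]
  [ 0   1      0     -4     0       2 ]
  [ 0   0   29/8  -29/4  -3/8    67/8 ]
  [ 0  -3  -47/4   71/2   5/4  -133/4 ]
Add 3 times r2 to r4.
  [ 1  0    3/8    5/4   3/8   -19/8 ]
  [ 0  1      0     -4     0       2 ]
  [ 0  0   29/8  -29/4  -3/8    67/8 ]
  [ 0  0  -47/4   47/2   5/4  -109/4 ]
Multiply r3 by 8/29.
  [ 1  0    3/8   5/4    3/8   -19/8 ]
  [ 0  1      0    -4      0       2 ]
  [ 0  0      1    -2  -3/29   67/29 ]
  [ 0  0  -47/4  47/2    5/4  -109/4 ]
Add 47/4 times r3 to r4.
  [ 1  0  3/8  5/4    3/8  -19/8 ]
  [ 0  1    0   -4      0      2 ]
  [ 0  0    1   -2  -3/29  67/29 ]
  [ 0  0    0    0   1/29  -3/29 ]
Multiply r4 by 29.
  [ 1  0  3/8  5/4    3/8  -19/8 ]
  [ 0  1    0   -4      0      2 ]
  [ 0  0    1   -2  -3/29  67/29 ]
  [ 0  0    0    0      1     -3 ]
Add 3/29 times r4 to r3.
  [ 1  0  3/8  5/4  3/8  -19/8 ]
  [ 0  1    0   -4    0      2 ]
  [ 0  0    1   -2    0      2 ]
  [ 0  0    0    0    1     -3 ]
Subtract 3/8 times r4 from r1.
  [ 1  0  3/8  5/4  0  -5/4 ]
  [ 0  1    0   -4  0     2 ]
  [ 0  0    1   -2  0     2 ]
  [ 0  0    0    0  1    -3 ]
Subtract 3/8 times r3 from r1.
  [ 1  0  0   2  0  -2 ]
  [ 0  1  0  -4  0   2 ]
  [ 0  0  1  -2  0   2 ]
  [ 0  0  0   0  1  -3 ]

[[1, 0, 0, 2, 0, -2], [0, 1, 0, -4, 0, 2], [0, 0, 1, -2, 0, 2], [0, 0, 0, 0, 1, -3]]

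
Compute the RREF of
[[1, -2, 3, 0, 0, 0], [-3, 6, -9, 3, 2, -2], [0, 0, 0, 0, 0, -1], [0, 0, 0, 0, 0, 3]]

[[1, -2, 3, 0, 0, 0], [0, 0, 0, 1, 2/3, 0], [0, 0, 0, 0, 0, 1], [0, 0, 0, 0, 0, 0]]

R2 := R2 + 3·R1
  [ 1  -2  3  0  0   0 ]
  [ 0   0  0  3  2  -2 ]
  [ 0   0  0  0  0  -1 ]
  [ 0   0  0  0  0   3 ]
R2 := 1/3·R2
  [ 1  -2  3  0    0     0 ]
  [ 0   0  0  1  2/3  -2/3 ]
  [ 0   0  0  0    0    -1 ]
  [ 0   0  0  0    0     3 ]
R3 := -1·R3
  [ 1  -2  3  0    0     0 ]
  [ 0   0  0  1  2/3  -2/3 ]
  [ 0   0  0  0    0     1 ]
  [ 0   0  0  0    0     3 ]
R4 := R4 − 3·R3
  [ 1  -2  3  0    0     0 ]
  [ 0   0  0  1  2/3  -2/3 ]
  [ 0   0  0  0    0     1 ]
  [ 0   0  0  0    0     0 ]
R2 := R2 + 2/3·R3
  [ 1  -2  3  0    0  0 ]
  [ 0   0  0  1  2/3  0 ]
  [ 0   0  0  0    0  1 ]
  [ 0   0  0  0    0  0 ]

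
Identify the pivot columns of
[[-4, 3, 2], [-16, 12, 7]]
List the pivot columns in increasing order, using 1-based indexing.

1, 3

R1 := -1/4·R1
R2 := R2 + 16·R1
R2 := -1·R2
R1 := R1 + 1/2·R2
Pivot columns are the columns containing a leading 1.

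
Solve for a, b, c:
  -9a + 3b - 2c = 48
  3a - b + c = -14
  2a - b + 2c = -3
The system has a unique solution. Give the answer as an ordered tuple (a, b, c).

Form the augmented matrix and row-reduce:
  [ -9   3  -2  |   48 ]
  [  3  -1   1  |  -14 ]
  [  2  -1   2  |   -3 ]
R1 ← -1/9·R1
  [ 1  -1/3  2/9  |  -16/3 ]
  [ 3    -1    1  |    -14 ]
  [ 2    -1    2  |     -3 ]
R2 ← R2 − 3·R1
  [ 1  -1/3  2/9  |  -16/3 ]
  [ 0     0  1/3  |      2 ]
  [ 2    -1    2  |     -3 ]
R3 ← R3 − 2·R1
  [ 1  -1/3   2/9  |  -16/3 ]
  [ 0     0   1/3  |      2 ]
  [ 0  -1/3  14/9  |   23/3 ]
R2 ↔ R3
  [ 1  -1/3   2/9  |  -16/3 ]
  [ 0  -1/3  14/9  |   23/3 ]
  [ 0     0   1/3  |      2 ]
R2 ← -3·R2
  [ 1  -1/3    2/9  |  -16/3 ]
  [ 0     1  -14/3  |    -23 ]
  [ 0     0    1/3  |      2 ]
R3 ← 3·R3
  [ 1  -1/3    2/9  |  -16/3 ]
  [ 0     1  -14/3  |    -23 ]
  [ 0     0      1  |      6 ]
R2 ← R2 + 14/3·R3
  [ 1  -1/3  2/9  |  -16/3 ]
  [ 0     1    0  |      5 ]
  [ 0     0    1  |      6 ]
R1 ← R1 − 2/9·R3
  [ 1  -1/3  0  |  -20/3 ]
  [ 0     1  0  |      5 ]
  [ 0     0  1  |      6 ]
R1 ← R1 + 1/3·R2
  [ 1  0  0  |  -5 ]
  [ 0  1  0  |   5 ]
  [ 0  0  1  |   6 ]
Reading off the last column: a = -5, b = 5, c = 6.

(-5, 5, 6)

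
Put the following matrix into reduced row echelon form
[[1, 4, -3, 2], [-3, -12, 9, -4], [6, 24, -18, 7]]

[[1, 4, -3, 0], [0, 0, 0, 1], [0, 0, 0, 0]]

r2 := r2 + 3·r1
  [ 1   4   -3  2 ]
  [ 0   0    0  2 ]
  [ 6  24  -18  7 ]
r3 := r3 − 6·r1
  [ 1  4  -3   2 ]
  [ 0  0   0   2 ]
  [ 0  0   0  -5 ]
r2 := 1/2·r2
  [ 1  4  -3   2 ]
  [ 0  0   0   1 ]
  [ 0  0   0  -5 ]
r3 := r3 + 5·r2
  [ 1  4  -3  2 ]
  [ 0  0   0  1 ]
  [ 0  0   0  0 ]
r1 := r1 − 2·r2
  [ 1  4  -3  0 ]
  [ 0  0   0  1 ]
  [ 0  0   0  0 ]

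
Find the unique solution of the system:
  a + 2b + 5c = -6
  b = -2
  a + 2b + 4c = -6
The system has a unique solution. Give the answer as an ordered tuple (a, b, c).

(-2, -2, 0)

Form the augmented matrix and row-reduce:
  [ 1  2  5  |  -6 ]
  [ 0  1  0  |  -2 ]
  [ 1  2  4  |  -6 ]
r3 → r3 − r1
  [ 1  2   5  |  -6 ]
  [ 0  1   0  |  -2 ]
  [ 0  0  -1  |   0 ]
r3 → -1·r3
  [ 1  2  5  |  -6 ]
  [ 0  1  0  |  -2 ]
  [ 0  0  1  |   0 ]
r1 → r1 − 5·r3
  [ 1  2  0  |  -6 ]
  [ 0  1  0  |  -2 ]
  [ 0  0  1  |   0 ]
r1 → r1 − 2·r2
  [ 1  0  0  |  -2 ]
  [ 0  1  0  |  -2 ]
  [ 0  0  1  |   0 ]
Reading off the last column: a = -2, b = -2, c = 0.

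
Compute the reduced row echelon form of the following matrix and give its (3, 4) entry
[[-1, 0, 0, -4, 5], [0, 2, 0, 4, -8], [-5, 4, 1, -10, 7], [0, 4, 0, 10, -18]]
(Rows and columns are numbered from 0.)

-1

r1 -> -1·r1
  [  1  0  0    4   -5 ]
  [  0  2  0    4   -8 ]
  [ -5  4  1  -10    7 ]
  [  0  4  0   10  -18 ]
r3 -> r3 + 5·r1
  [ 1  0  0   4   -5 ]
  [ 0  2  0   4   -8 ]
  [ 0  4  1  10  -18 ]
  [ 0  4  0  10  -18 ]
r2 -> 1/2·r2
  [ 1  0  0   4   -5 ]
  [ 0  1  0   2   -4 ]
  [ 0  4  1  10  -18 ]
  [ 0  4  0  10  -18 ]
r3 -> r3 − 4·r2
  [ 1  0  0   4   -5 ]
  [ 0  1  0   2   -4 ]
  [ 0  0  1   2   -2 ]
  [ 0  4  0  10  -18 ]
r4 -> r4 − 4·r2
  [ 1  0  0  4  -5 ]
  [ 0  1  0  2  -4 ]
  [ 0  0  1  2  -2 ]
  [ 0  0  0  2  -2 ]
r4 -> 1/2·r4
  [ 1  0  0  4  -5 ]
  [ 0  1  0  2  -4 ]
  [ 0  0  1  2  -2 ]
  [ 0  0  0  1  -1 ]
r3 -> r3 − 2·r4
  [ 1  0  0  4  -5 ]
  [ 0  1  0  2  -4 ]
  [ 0  0  1  0   0 ]
  [ 0  0  0  1  -1 ]
r2 -> r2 − 2·r4
  [ 1  0  0  4  -5 ]
  [ 0  1  0  0  -2 ]
  [ 0  0  1  0   0 ]
  [ 0  0  0  1  -1 ]
r1 -> r1 − 4·r4
  [ 1  0  0  0  -1 ]
  [ 0  1  0  0  -2 ]
  [ 0  0  1  0   0 ]
  [ 0  0  0  1  -1 ]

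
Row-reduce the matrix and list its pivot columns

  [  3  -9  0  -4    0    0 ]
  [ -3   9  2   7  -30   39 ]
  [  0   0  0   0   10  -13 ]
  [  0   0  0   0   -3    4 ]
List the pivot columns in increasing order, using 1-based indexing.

1, 3, 5, 6

R1 ← 1/3·R1
  [  1  -3  0  -4/3    0    0 ]
  [ -3   9  2     7  -30   39 ]
  [  0   0  0     0   10  -13 ]
  [  0   0  0     0   -3    4 ]
R2 ← R2 + 3·R1
  [ 1  -3  0  -4/3    0    0 ]
  [ 0   0  2     3  -30   39 ]
  [ 0   0  0     0   10  -13 ]
  [ 0   0  0     0   -3    4 ]
R2 ← 1/2·R2
  [ 1  -3  0  -4/3    0     0 ]
  [ 0   0  1   3/2  -15  39/2 ]
  [ 0   0  0     0   10   -13 ]
  [ 0   0  0     0   -3     4 ]
R3 ← 1/10·R3
  [ 1  -3  0  -4/3    0       0 ]
  [ 0   0  1   3/2  -15    39/2 ]
  [ 0   0  0     0    1  -13/10 ]
  [ 0   0  0     0   -3       4 ]
R4 ← R4 + 3·R3
  [ 1  -3  0  -4/3    0       0 ]
  [ 0   0  1   3/2  -15    39/2 ]
  [ 0   0  0     0    1  -13/10 ]
  [ 0   0  0     0    0    1/10 ]
R4 ← 10·R4
  [ 1  -3  0  -4/3    0       0 ]
  [ 0   0  1   3/2  -15    39/2 ]
  [ 0   0  0     0    1  -13/10 ]
  [ 0   0  0     0    0       1 ]
R3 ← R3 + 13/10·R4
  [ 1  -3  0  -4/3    0     0 ]
  [ 0   0  1   3/2  -15  39/2 ]
  [ 0   0  0     0    1     0 ]
  [ 0   0  0     0    0     1 ]
R2 ← R2 − 39/2·R4
  [ 1  -3  0  -4/3    0  0 ]
  [ 0   0  1   3/2  -15  0 ]
  [ 0   0  0     0    1  0 ]
  [ 0   0  0     0    0  1 ]
R2 ← R2 + 15·R3
  [ 1  -3  0  -4/3  0  0 ]
  [ 0   0  1   3/2  0  0 ]
  [ 0   0  0     0  1  0 ]
  [ 0   0  0     0  0  1 ]
Pivot columns are the columns containing a leading 1.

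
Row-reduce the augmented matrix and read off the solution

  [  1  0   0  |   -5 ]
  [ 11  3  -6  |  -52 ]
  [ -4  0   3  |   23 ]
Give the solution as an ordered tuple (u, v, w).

(-5, 3, 1)

R2 → R2 − 11·R1
  [  1  0   0  |  -5 ]
  [  0  3  -6  |   3 ]
  [ -4  0   3  |  23 ]
R3 → R3 + 4·R1
  [ 1  0   0  |  -5 ]
  [ 0  3  -6  |   3 ]
  [ 0  0   3  |   3 ]
R2 → 1/3·R2
  [ 1  0   0  |  -5 ]
  [ 0  1  -2  |   1 ]
  [ 0  0   3  |   3 ]
R3 → 1/3·R3
  [ 1  0   0  |  -5 ]
  [ 0  1  -2  |   1 ]
  [ 0  0   1  |   1 ]
R2 → R2 + 2·R3
  [ 1  0  0  |  -5 ]
  [ 0  1  0  |   3 ]
  [ 0  0  1  |   1 ]
Reading off the last column: u = -5, v = 3, w = 1.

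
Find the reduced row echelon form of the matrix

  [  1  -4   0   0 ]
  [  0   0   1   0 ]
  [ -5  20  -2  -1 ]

[[1, -4, 0, 0], [0, 0, 1, 0], [0, 0, 0, 1]]

ρ3 -> ρ3 + 5·ρ1
  [ 1  -4   0   0 ]
  [ 0   0   1   0 ]
  [ 0   0  -2  -1 ]
ρ3 -> ρ3 + 2·ρ2
  [ 1  -4  0   0 ]
  [ 0   0  1   0 ]
  [ 0   0  0  -1 ]
ρ3 -> -1·ρ3
  [ 1  -4  0  0 ]
  [ 0   0  1  0 ]
  [ 0   0  0  1 ]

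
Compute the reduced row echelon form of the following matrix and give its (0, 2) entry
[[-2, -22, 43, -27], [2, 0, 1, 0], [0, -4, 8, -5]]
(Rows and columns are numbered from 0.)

R1 := -1/2·R1
  [ 1  11  -43/2  27/2 ]
  [ 2   0      1     0 ]
  [ 0  -4      8    -5 ]
R2 := R2 − 2·R1
  [ 1   11  -43/2  27/2 ]
  [ 0  -22     44   -27 ]
  [ 0   -4      8    -5 ]
R2 := -1/22·R2
  [ 1  11  -43/2   27/2 ]
  [ 0   1     -2  27/22 ]
  [ 0  -4      8     -5 ]
R3 := R3 + 4·R2
  [ 1  11  -43/2   27/2 ]
  [ 0   1     -2  27/22 ]
  [ 0   0      0  -1/11 ]
R3 := -11·R3
  [ 1  11  -43/2   27/2 ]
  [ 0   1     -2  27/22 ]
  [ 0   0      0      1 ]
R2 := R2 − 27/22·R3
  [ 1  11  -43/2  27/2 ]
  [ 0   1     -2     0 ]
  [ 0   0      0     1 ]
R1 := R1 − 27/2·R3
  [ 1  11  -43/2  0 ]
  [ 0   1     -2  0 ]
  [ 0   0      0  1 ]
R1 := R1 − 11·R2
  [ 1  0  1/2  0 ]
  [ 0  1   -2  0 ]
  [ 0  0    0  1 ]

1/2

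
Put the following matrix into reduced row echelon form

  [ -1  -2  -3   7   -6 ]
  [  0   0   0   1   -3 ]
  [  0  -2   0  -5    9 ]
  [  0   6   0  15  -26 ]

[[1, 0, 3, 0, 0], [0, 1, 0, 0, 0], [0, 0, 0, 1, 0], [0, 0, 0, 0, 1]]

r1 -> -1·r1
  [ 1   2  3  -7    6 ]
  [ 0   0  0   1   -3 ]
  [ 0  -2  0  -5    9 ]
  [ 0   6  0  15  -26 ]
r2 ↔ r3
  [ 1   2  3  -7    6 ]
  [ 0  -2  0  -5    9 ]
  [ 0   0  0   1   -3 ]
  [ 0   6  0  15  -26 ]
r2 -> -1/2·r2
  [ 1  2  3   -7     6 ]
  [ 0  1  0  5/2  -9/2 ]
  [ 0  0  0    1    -3 ]
  [ 0  6  0   15   -26 ]
r4 -> r4 − 6·r2
  [ 1  2  3   -7     6 ]
  [ 0  1  0  5/2  -9/2 ]
  [ 0  0  0    1    -3 ]
  [ 0  0  0    0     1 ]
r3 -> r3 + 3·r4
  [ 1  2  3   -7     6 ]
  [ 0  1  0  5/2  -9/2 ]
  [ 0  0  0    1     0 ]
  [ 0  0  0    0     1 ]
r2 -> r2 + 9/2·r4
  [ 1  2  3   -7  6 ]
  [ 0  1  0  5/2  0 ]
  [ 0  0  0    1  0 ]
  [ 0  0  0    0  1 ]
r1 -> r1 − 6·r4
  [ 1  2  3   -7  0 ]
  [ 0  1  0  5/2  0 ]
  [ 0  0  0    1  0 ]
  [ 0  0  0    0  1 ]
r2 -> r2 − 5/2·r3
  [ 1  2  3  -7  0 ]
  [ 0  1  0   0  0 ]
  [ 0  0  0   1  0 ]
  [ 0  0  0   0  1 ]
r1 -> r1 + 7·r3
  [ 1  2  3  0  0 ]
  [ 0  1  0  0  0 ]
  [ 0  0  0  1  0 ]
  [ 0  0  0  0  1 ]
r1 -> r1 − 2·r2
  [ 1  0  3  0  0 ]
  [ 0  1  0  0  0 ]
  [ 0  0  0  1  0 ]
  [ 0  0  0  0  1 ]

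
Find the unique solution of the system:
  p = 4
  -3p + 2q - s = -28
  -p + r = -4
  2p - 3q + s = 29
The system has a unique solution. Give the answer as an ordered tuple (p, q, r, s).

(4, -5, 0, 6)

Form the augmented matrix and row-reduce:
  [  1   0  0   0  |    4 ]
  [ -3   2  0  -1  |  -28 ]
  [ -1   0  1   0  |   -4 ]
  [  2  -3  0   1  |   29 ]
ρ2 -> ρ2 + 3·ρ1
  [  1   0  0   0  |    4 ]
  [  0   2  0  -1  |  -16 ]
  [ -1   0  1   0  |   -4 ]
  [  2  -3  0   1  |   29 ]
ρ3 -> ρ3 + ρ1
  [ 1   0  0   0  |    4 ]
  [ 0   2  0  -1  |  -16 ]
  [ 0   0  1   0  |    0 ]
  [ 2  -3  0   1  |   29 ]
ρ4 -> ρ4 − 2·ρ1
  [ 1   0  0   0  |    4 ]
  [ 0   2  0  -1  |  -16 ]
  [ 0   0  1   0  |    0 ]
  [ 0  -3  0   1  |   21 ]
ρ2 -> 1/2·ρ2
  [ 1   0  0     0  |   4 ]
  [ 0   1  0  -1/2  |  -8 ]
  [ 0   0  1     0  |   0 ]
  [ 0  -3  0     1  |  21 ]
ρ4 -> ρ4 + 3·ρ2
  [ 1  0  0     0  |   4 ]
  [ 0  1  0  -1/2  |  -8 ]
  [ 0  0  1     0  |   0 ]
  [ 0  0  0  -1/2  |  -3 ]
ρ4 -> -2·ρ4
  [ 1  0  0     0  |   4 ]
  [ 0  1  0  -1/2  |  -8 ]
  [ 0  0  1     0  |   0 ]
  [ 0  0  0     1  |   6 ]
ρ2 -> ρ2 + 1/2·ρ4
  [ 1  0  0  0  |   4 ]
  [ 0  1  0  0  |  -5 ]
  [ 0  0  1  0  |   0 ]
  [ 0  0  0  1  |   6 ]
Reading off the last column: p = 4, q = -5, r = 0, s = 6.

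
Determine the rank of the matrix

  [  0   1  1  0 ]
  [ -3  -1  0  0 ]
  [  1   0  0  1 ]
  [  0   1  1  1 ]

r1 <=> r2
  [ -3  -1  0  0 ]
  [  0   1  1  0 ]
  [  1   0  0  1 ]
  [  0   1  1  1 ]
r1 ← -1/3·r1
  [ 1  1/3  0  0 ]
  [ 0    1  1  0 ]
  [ 1    0  0  1 ]
  [ 0    1  1  1 ]
r3 ← r3 − r1
  [ 1   1/3  0  0 ]
  [ 0     1  1  0 ]
  [ 0  -1/3  0  1 ]
  [ 0     1  1  1 ]
r3 ← r3 + 1/3·r2
  [ 1  1/3    0  0 ]
  [ 0    1    1  0 ]
  [ 0    0  1/3  1 ]
  [ 0    1    1  1 ]
r4 ← r4 − r2
  [ 1  1/3    0  0 ]
  [ 0    1    1  0 ]
  [ 0    0  1/3  1 ]
  [ 0    0    0  1 ]
r3 ← 3·r3
  [ 1  1/3  0  0 ]
  [ 0    1  1  0 ]
  [ 0    0  1  3 ]
  [ 0    0  0  1 ]
r3 ← r3 − 3·r4
  [ 1  1/3  0  0 ]
  [ 0    1  1  0 ]
  [ 0    0  1  0 ]
  [ 0    0  0  1 ]
r2 ← r2 − r3
  [ 1  1/3  0  0 ]
  [ 0    1  0  0 ]
  [ 0    0  1  0 ]
  [ 0    0  0  1 ]
r1 ← r1 − 1/3·r2
  [ 1  0  0  0 ]
  [ 0  1  0  0 ]
  [ 0  0  1  0 ]
  [ 0  0  0  1 ]
The reduced form has 4 nonzero rows.

rank = 4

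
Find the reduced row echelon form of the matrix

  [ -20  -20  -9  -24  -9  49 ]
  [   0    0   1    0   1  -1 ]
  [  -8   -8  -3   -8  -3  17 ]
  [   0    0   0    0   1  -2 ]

[[1, 1, 0, 0, 0, -1/2], [0, 0, 1, 0, 0, 1], [0, 0, 0, 1, 0, -5/4], [0, 0, 0, 0, 1, -2]]

R1 → -1/20·R1
  [  1   1  9/20  6/5  9/20  -49/20 ]
  [  0   0     1    0     1      -1 ]
  [ -8  -8    -3   -8    -3      17 ]
  [  0   0     0    0     1      -2 ]
R3 → R3 + 8·R1
  [ 1  1  9/20  6/5  9/20  -49/20 ]
  [ 0  0     1    0     1      -1 ]
  [ 0  0   3/5  8/5   3/5   -13/5 ]
  [ 0  0     0    0     1      -2 ]
R3 → R3 − 3/5·R2
  [ 1  1  9/20  6/5  9/20  -49/20 ]
  [ 0  0     1    0     1      -1 ]
  [ 0  0     0  8/5     0      -2 ]
  [ 0  0     0    0     1      -2 ]
R3 → 5/8·R3
  [ 1  1  9/20  6/5  9/20  -49/20 ]
  [ 0  0     1    0     1      -1 ]
  [ 0  0     0    1     0    -5/4 ]
  [ 0  0     0    0     1      -2 ]
R2 → R2 − R4
  [ 1  1  9/20  6/5  9/20  -49/20 ]
  [ 0  0     1    0     0       1 ]
  [ 0  0     0    1     0    -5/4 ]
  [ 0  0     0    0     1      -2 ]
R1 → R1 − 9/20·R4
  [ 1  1  9/20  6/5  0  -31/20 ]
  [ 0  0     1    0  0       1 ]
  [ 0  0     0    1  0    -5/4 ]
  [ 0  0     0    0  1      -2 ]
R1 → R1 − 6/5·R3
  [ 1  1  9/20  0  0  -1/20 ]
  [ 0  0     1  0  0      1 ]
  [ 0  0     0  1  0   -5/4 ]
  [ 0  0     0  0  1     -2 ]
R1 → R1 − 9/20·R2
  [ 1  1  0  0  0  -1/2 ]
  [ 0  0  1  0  0     1 ]
  [ 0  0  0  1  0  -5/4 ]
  [ 0  0  0  0  1    -2 ]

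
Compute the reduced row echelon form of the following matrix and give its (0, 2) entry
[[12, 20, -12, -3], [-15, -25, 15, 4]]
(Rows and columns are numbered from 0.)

r1 := 1/12·r1
  [   1  5/3  -1  -1/4 ]
  [ -15  -25  15     4 ]
r2 := r2 + 15·r1
  [ 1  5/3  -1  -1/4 ]
  [ 0    0   0   1/4 ]
r2 := 4·r2
  [ 1  5/3  -1  -1/4 ]
  [ 0    0   0     1 ]
r1 := r1 + 1/4·r2
  [ 1  5/3  -1  0 ]
  [ 0    0   0  1 ]

-1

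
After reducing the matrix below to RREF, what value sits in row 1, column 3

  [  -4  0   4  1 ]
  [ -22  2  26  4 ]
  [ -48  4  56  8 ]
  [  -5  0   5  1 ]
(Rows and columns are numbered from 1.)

-1

ρ1 ← -1/4·ρ1
  [   1  0  -1  -1/4 ]
  [ -22  2  26     4 ]
  [ -48  4  56     8 ]
  [  -5  0   5     1 ]
ρ2 ← ρ2 + 22·ρ1
  [   1  0  -1  -1/4 ]
  [   0  2   4  -3/2 ]
  [ -48  4  56     8 ]
  [  -5  0   5     1 ]
ρ3 ← ρ3 + 48·ρ1
  [  1  0  -1  -1/4 ]
  [  0  2   4  -3/2 ]
  [  0  4   8    -4 ]
  [ -5  0   5     1 ]
ρ4 ← ρ4 + 5·ρ1
  [ 1  0  -1  -1/4 ]
  [ 0  2   4  -3/2 ]
  [ 0  4   8    -4 ]
  [ 0  0   0  -1/4 ]
ρ2 ← 1/2·ρ2
  [ 1  0  -1  -1/4 ]
  [ 0  1   2  -3/4 ]
  [ 0  4   8    -4 ]
  [ 0  0   0  -1/4 ]
ρ3 ← ρ3 − 4·ρ2
  [ 1  0  -1  -1/4 ]
  [ 0  1   2  -3/4 ]
  [ 0  0   0    -1 ]
  [ 0  0   0  -1/4 ]
ρ3 ← -1·ρ3
  [ 1  0  -1  -1/4 ]
  [ 0  1   2  -3/4 ]
  [ 0  0   0     1 ]
  [ 0  0   0  -1/4 ]
ρ4 ← ρ4 + 1/4·ρ3
  [ 1  0  -1  -1/4 ]
  [ 0  1   2  -3/4 ]
  [ 0  0   0     1 ]
  [ 0  0   0     0 ]
ρ2 ← ρ2 + 3/4·ρ3
  [ 1  0  -1  -1/4 ]
  [ 0  1   2     0 ]
  [ 0  0   0     1 ]
  [ 0  0   0     0 ]
ρ1 ← ρ1 + 1/4·ρ3
  [ 1  0  -1  0 ]
  [ 0  1   2  0 ]
  [ 0  0   0  1 ]
  [ 0  0   0  0 ]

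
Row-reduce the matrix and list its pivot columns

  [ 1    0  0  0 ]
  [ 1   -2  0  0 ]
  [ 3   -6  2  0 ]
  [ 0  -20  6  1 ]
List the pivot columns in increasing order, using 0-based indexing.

R2 → R2 − R1
  [ 1    0  0  0 ]
  [ 0   -2  0  0 ]
  [ 3   -6  2  0 ]
  [ 0  -20  6  1 ]
R3 → R3 − 3·R1
  [ 1    0  0  0 ]
  [ 0   -2  0  0 ]
  [ 0   -6  2  0 ]
  [ 0  -20  6  1 ]
R2 → -1/2·R2
  [ 1    0  0  0 ]
  [ 0    1  0  0 ]
  [ 0   -6  2  0 ]
  [ 0  -20  6  1 ]
R3 → R3 + 6·R2
  [ 1    0  0  0 ]
  [ 0    1  0  0 ]
  [ 0    0  2  0 ]
  [ 0  -20  6  1 ]
R4 → R4 + 20·R2
  [ 1  0  0  0 ]
  [ 0  1  0  0 ]
  [ 0  0  2  0 ]
  [ 0  0  6  1 ]
R3 → 1/2·R3
  [ 1  0  0  0 ]
  [ 0  1  0  0 ]
  [ 0  0  1  0 ]
  [ 0  0  6  1 ]
R4 → R4 − 6·R3
  [ 1  0  0  0 ]
  [ 0  1  0  0 ]
  [ 0  0  1  0 ]
  [ 0  0  0  1 ]
Pivot columns are the columns containing a leading 1.

0, 1, 2, 3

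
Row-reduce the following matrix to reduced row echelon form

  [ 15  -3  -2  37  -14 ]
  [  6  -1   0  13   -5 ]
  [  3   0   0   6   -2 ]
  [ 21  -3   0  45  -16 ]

[[1, 0, 0, 2, 0], [0, 1, 0, -1, 0], [0, 0, 1, -2, 0], [0, 0, 0, 0, 1]]

R1 → 1/15·R1
  [  1  -1/5  -2/15  37/15  -14/15 ]
  [  6    -1      0     13      -5 ]
  [  3     0      0      6      -2 ]
  [ 21    -3      0     45     -16 ]
R2 → R2 − 6·R1
  [  1  -1/5  -2/15  37/15  -14/15 ]
  [  0   1/5    4/5   -9/5     3/5 ]
  [  3     0      0      6      -2 ]
  [ 21    -3      0     45     -16 ]
R3 → R3 − 3·R1
  [  1  -1/5  -2/15  37/15  -14/15 ]
  [  0   1/5    4/5   -9/5     3/5 ]
  [  0   3/5    2/5   -7/5     4/5 ]
  [ 21    -3      0     45     -16 ]
R4 → R4 − 21·R1
  [ 1  -1/5  -2/15  37/15  -14/15 ]
  [ 0   1/5    4/5   -9/5     3/5 ]
  [ 0   3/5    2/5   -7/5     4/5 ]
  [ 0   6/5   14/5  -34/5    18/5 ]
R2 → 5·R2
  [ 1  -1/5  -2/15  37/15  -14/15 ]
  [ 0     1      4     -9       3 ]
  [ 0   3/5    2/5   -7/5     4/5 ]
  [ 0   6/5   14/5  -34/5    18/5 ]
R3 → R3 − 3/5·R2
  [ 1  -1/5  -2/15  37/15  -14/15 ]
  [ 0     1      4     -9       3 ]
  [ 0     0     -2      4      -1 ]
  [ 0   6/5   14/5  -34/5    18/5 ]
R4 → R4 − 6/5·R2
  [ 1  -1/5  -2/15  37/15  -14/15 ]
  [ 0     1      4     -9       3 ]
  [ 0     0     -2      4      -1 ]
  [ 0     0     -2      4       0 ]
R3 → -1/2·R3
  [ 1  -1/5  -2/15  37/15  -14/15 ]
  [ 0     1      4     -9       3 ]
  [ 0     0      1     -2     1/2 ]
  [ 0     0     -2      4       0 ]
R4 → R4 + 2·R3
  [ 1  -1/5  -2/15  37/15  -14/15 ]
  [ 0     1      4     -9       3 ]
  [ 0     0      1     -2     1/2 ]
  [ 0     0      0      0       1 ]
R3 → R3 − 1/2·R4
  [ 1  -1/5  -2/15  37/15  -14/15 ]
  [ 0     1      4     -9       3 ]
  [ 0     0      1     -2       0 ]
  [ 0     0      0      0       1 ]
R2 → R2 − 3·R4
  [ 1  -1/5  -2/15  37/15  -14/15 ]
  [ 0     1      4     -9       0 ]
  [ 0     0      1     -2       0 ]
  [ 0     0      0      0       1 ]
R1 → R1 + 14/15·R4
  [ 1  -1/5  -2/15  37/15  0 ]
  [ 0     1      4     -9  0 ]
  [ 0     0      1     -2  0 ]
  [ 0     0      0      0  1 ]
R2 → R2 − 4·R3
  [ 1  -1/5  -2/15  37/15  0 ]
  [ 0     1      0     -1  0 ]
  [ 0     0      1     -2  0 ]
  [ 0     0      0      0  1 ]
R1 → R1 + 2/15·R3
  [ 1  -1/5  0  11/5  0 ]
  [ 0     1  0    -1  0 ]
  [ 0     0  1    -2  0 ]
  [ 0     0  0     0  1 ]
R1 → R1 + 1/5·R2
  [ 1  0  0   2  0 ]
  [ 0  1  0  -1  0 ]
  [ 0  0  1  -2  0 ]
  [ 0  0  0   0  1 ]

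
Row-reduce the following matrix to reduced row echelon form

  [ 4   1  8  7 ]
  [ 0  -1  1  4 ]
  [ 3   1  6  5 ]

ρ1 -> 1/4·ρ1
  [ 1  1/4  2  7/4 ]
  [ 0   -1  1    4 ]
  [ 3    1  6    5 ]
ρ3 -> ρ3 − 3·ρ1
  [ 1  1/4  2   7/4 ]
  [ 0   -1  1     4 ]
  [ 0  1/4  0  -1/4 ]
ρ2 -> -1·ρ2
  [ 1  1/4   2   7/4 ]
  [ 0    1  -1    -4 ]
  [ 0  1/4   0  -1/4 ]
ρ3 -> ρ3 − 1/4·ρ2
  [ 1  1/4    2  7/4 ]
  [ 0    1   -1   -4 ]
  [ 0    0  1/4  3/4 ]
ρ3 -> 4·ρ3
  [ 1  1/4   2  7/4 ]
  [ 0    1  -1   -4 ]
  [ 0    0   1    3 ]
ρ2 -> ρ2 + ρ3
  [ 1  1/4  2  7/4 ]
  [ 0    1  0   -1 ]
  [ 0    0  1    3 ]
ρ1 -> ρ1 − 2·ρ3
  [ 1  1/4  0  -17/4 ]
  [ 0    1  0     -1 ]
  [ 0    0  1      3 ]
ρ1 -> ρ1 − 1/4·ρ2
  [ 1  0  0  -4 ]
  [ 0  1  0  -1 ]
  [ 0  0  1   3 ]

[[1, 0, 0, -4], [0, 1, 0, -1], [0, 0, 1, 3]]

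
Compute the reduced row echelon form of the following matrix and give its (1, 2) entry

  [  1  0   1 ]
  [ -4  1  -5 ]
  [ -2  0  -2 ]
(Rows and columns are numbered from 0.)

-1

R2 → R2 + 4·R1
R3 → R3 + 2·R1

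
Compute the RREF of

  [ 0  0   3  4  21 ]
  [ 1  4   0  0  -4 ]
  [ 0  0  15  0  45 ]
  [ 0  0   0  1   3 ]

[[1, 4, 0, 0, -4], [0, 0, 1, 0, 3], [0, 0, 0, 1, 3], [0, 0, 0, 0, 0]]

r1 <=> r2
r2 ← 1/3·r2
r3 ← r3 − 15·r2
r3 ← -1/20·r3
r4 ← r4 − r3
r2 ← r2 − 4/3·r3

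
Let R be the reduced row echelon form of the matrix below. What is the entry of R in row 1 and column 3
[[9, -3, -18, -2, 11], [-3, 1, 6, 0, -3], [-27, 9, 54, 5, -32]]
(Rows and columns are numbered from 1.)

ρ1 ← 1/9·ρ1
  [   1  -1/3  -2  -2/9  11/9 ]
  [  -3     1   6     0    -3 ]
  [ -27     9  54     5   -32 ]
ρ2 ← ρ2 + 3·ρ1
  [   1  -1/3  -2  -2/9  11/9 ]
  [   0     0   0  -2/3   2/3 ]
  [ -27     9  54     5   -32 ]
ρ3 ← ρ3 + 27·ρ1
  [ 1  -1/3  -2  -2/9  11/9 ]
  [ 0     0   0  -2/3   2/3 ]
  [ 0     0   0    -1     1 ]
ρ2 ← -3/2·ρ2
  [ 1  -1/3  -2  -2/9  11/9 ]
  [ 0     0   0     1    -1 ]
  [ 0     0   0    -1     1 ]
ρ3 ← ρ3 + ρ2
  [ 1  -1/3  -2  -2/9  11/9 ]
  [ 0     0   0     1    -1 ]
  [ 0     0   0     0     0 ]
ρ1 ← ρ1 + 2/9·ρ2
  [ 1  -1/3  -2  0   1 ]
  [ 0     0   0  1  -1 ]
  [ 0     0   0  0   0 ]

-2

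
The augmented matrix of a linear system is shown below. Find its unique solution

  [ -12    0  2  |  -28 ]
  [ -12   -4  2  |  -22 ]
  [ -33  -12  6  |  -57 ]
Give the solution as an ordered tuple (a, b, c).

Multiply ρ1 by -1/12.
  [   1    0  -1/6  |  7/3 ]
  [ -12   -4     2  |  -22 ]
  [ -33  -12     6  |  -57 ]
Add 12 times ρ1 to ρ2.
  [   1    0  -1/6  |  7/3 ]
  [   0   -4     0  |    6 ]
  [ -33  -12     6  |  -57 ]
Add 33 times ρ1 to ρ3.
  [ 1    0  -1/6  |  7/3 ]
  [ 0   -4     0  |    6 ]
  [ 0  -12   1/2  |   20 ]
Multiply ρ2 by -1/4.
  [ 1    0  -1/6  |   7/3 ]
  [ 0    1     0  |  -3/2 ]
  [ 0  -12   1/2  |    20 ]
Add 12 times ρ2 to ρ3.
  [ 1  0  -1/6  |   7/3 ]
  [ 0  1     0  |  -3/2 ]
  [ 0  0   1/2  |     2 ]
Multiply ρ3 by 2.
  [ 1  0  -1/6  |   7/3 ]
  [ 0  1     0  |  -3/2 ]
  [ 0  0     1  |     4 ]
Add 1/6 times ρ3 to ρ1.
  [ 1  0  0  |     3 ]
  [ 0  1  0  |  -3/2 ]
  [ 0  0  1  |     4 ]
Reading off the last column: a = 3, b = -3/2, c = 4.

(3, -3/2, 4)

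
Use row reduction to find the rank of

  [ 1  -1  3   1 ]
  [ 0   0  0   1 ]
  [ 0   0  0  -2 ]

r3 ← r3 + 2·r2
  [ 1  -1  3  1 ]
  [ 0   0  0  1 ]
  [ 0   0  0  0 ]
r1 ← r1 − r2
  [ 1  -1  3  0 ]
  [ 0   0  0  1 ]
  [ 0   0  0  0 ]
The reduced form has 2 nonzero rows.

rank = 2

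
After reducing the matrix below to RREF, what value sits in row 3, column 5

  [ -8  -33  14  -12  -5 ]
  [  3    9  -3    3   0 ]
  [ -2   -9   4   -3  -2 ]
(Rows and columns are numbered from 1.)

-1

r1 := -1/8·r1
  [  1  33/8  -7/4  3/2  5/8 ]
  [  3     9    -3    3    0 ]
  [ -2    -9     4   -3   -2 ]
r2 := r2 − 3·r1
  [  1   33/8  -7/4   3/2    5/8 ]
  [  0  -27/8   9/4  -3/2  -15/8 ]
  [ -2     -9     4    -3     -2 ]
r3 := r3 + 2·r1
  [ 1   33/8  -7/4   3/2    5/8 ]
  [ 0  -27/8   9/4  -3/2  -15/8 ]
  [ 0   -3/4   1/2     0   -3/4 ]
r2 := -8/27·r2
  [ 1  33/8  -7/4  3/2   5/8 ]
  [ 0     1  -2/3  4/9   5/9 ]
  [ 0  -3/4   1/2    0  -3/4 ]
r3 := r3 + 3/4·r2
  [ 1  33/8  -7/4  3/2   5/8 ]
  [ 0     1  -2/3  4/9   5/9 ]
  [ 0     0     0  1/3  -1/3 ]
r3 := 3·r3
  [ 1  33/8  -7/4  3/2  5/8 ]
  [ 0     1  -2/3  4/9  5/9 ]
  [ 0     0     0    1   -1 ]
r2 := r2 − 4/9·r3
  [ 1  33/8  -7/4  3/2  5/8 ]
  [ 0     1  -2/3    0    1 ]
  [ 0     0     0    1   -1 ]
r1 := r1 − 3/2·r3
  [ 1  33/8  -7/4  0  17/8 ]
  [ 0     1  -2/3  0     1 ]
  [ 0     0     0  1    -1 ]
r1 := r1 − 33/8·r2
  [ 1  0     1  0  -2 ]
  [ 0  1  -2/3  0   1 ]
  [ 0  0     0  1  -1 ]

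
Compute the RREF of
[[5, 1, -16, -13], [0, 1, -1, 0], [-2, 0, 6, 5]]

ρ1 → 1/5·ρ1
  [  1  1/5  -16/5  -13/5 ]
  [  0    1     -1      0 ]
  [ -2    0      6      5 ]
ρ3 → ρ3 + 2·ρ1
  [ 1  1/5  -16/5  -13/5 ]
  [ 0    1     -1      0 ]
  [ 0  2/5   -2/5   -1/5 ]
ρ3 → ρ3 − 2/5·ρ2
  [ 1  1/5  -16/5  -13/5 ]
  [ 0    1     -1      0 ]
  [ 0    0      0   -1/5 ]
ρ3 → -5·ρ3
  [ 1  1/5  -16/5  -13/5 ]
  [ 0    1     -1      0 ]
  [ 0    0      0      1 ]
ρ1 → ρ1 + 13/5·ρ3
  [ 1  1/5  -16/5  0 ]
  [ 0    1     -1  0 ]
  [ 0    0      0  1 ]
ρ1 → ρ1 − 1/5·ρ2
  [ 1  0  -3  0 ]
  [ 0  1  -1  0 ]
  [ 0  0   0  1 ]

[[1, 0, -3, 0], [0, 1, -1, 0], [0, 0, 0, 1]]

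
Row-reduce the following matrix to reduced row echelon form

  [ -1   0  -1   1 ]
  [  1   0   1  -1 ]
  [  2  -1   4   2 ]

R1 → -1·R1
R2 → R2 − R1
R3 → R3 − 2·R1
R2 <=> R3
R2 → -1·R2

[[1, 0, 1, -1], [0, 1, -2, -4], [0, 0, 0, 0]]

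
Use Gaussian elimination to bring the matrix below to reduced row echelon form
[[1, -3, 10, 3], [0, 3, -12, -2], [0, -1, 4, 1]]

[[1, 0, -2, 0], [0, 1, -4, 0], [0, 0, 0, 1]]

Multiply R2 by 1/3.
  [ 1  -3  10     3 ]
  [ 0   1  -4  -2/3 ]
  [ 0  -1   4     1 ]
Add R2 to R3.
  [ 1  -3  10     3 ]
  [ 0   1  -4  -2/3 ]
  [ 0   0   0   1/3 ]
Multiply R3 by 3.
  [ 1  -3  10     3 ]
  [ 0   1  -4  -2/3 ]
  [ 0   0   0     1 ]
Add 2/3 times R3 to R2.
  [ 1  -3  10  3 ]
  [ 0   1  -4  0 ]
  [ 0   0   0  1 ]
Subtract 3 times R3 from R1.
  [ 1  -3  10  0 ]
  [ 0   1  -4  0 ]
  [ 0   0   0  1 ]
Add 3 times R2 to R1.
  [ 1  0  -2  0 ]
  [ 0  1  -4  0 ]
  [ 0  0   0  1 ]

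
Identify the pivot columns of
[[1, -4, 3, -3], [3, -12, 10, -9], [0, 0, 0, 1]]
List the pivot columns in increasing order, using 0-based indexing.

0, 2, 3

r2 := r2 − 3·r1
  [ 1  -4  3  -3 ]
  [ 0   0  1   0 ]
  [ 0   0  0   1 ]
r1 := r1 + 3·r3
  [ 1  -4  3  0 ]
  [ 0   0  1  0 ]
  [ 0   0  0  1 ]
r1 := r1 − 3·r2
  [ 1  -4  0  0 ]
  [ 0   0  1  0 ]
  [ 0   0  0  1 ]
Pivot columns are the columns containing a leading 1.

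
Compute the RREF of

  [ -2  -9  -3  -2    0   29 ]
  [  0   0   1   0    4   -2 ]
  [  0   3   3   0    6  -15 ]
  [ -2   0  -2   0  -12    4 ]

Multiply r1 by -1/2.
Add 2 times r1 to r4.
Swap r2 and r3.
Multiply r2 by 1/3.
Subtract 9 times r2 from r4.
Add 8 times r3 to r4.
Multiply r4 by 1/2.
Subtract r4 from r1.
Subtract r3 from r2.
Subtract 3/2 times r3 from r1.
Subtract 9/2 times r2 from r1.

[[1, 0, 0, 0, 2, 0], [0, 1, 0, 0, -2, -3], [0, 0, 1, 0, 4, -2], [0, 0, 0, 1, 1, 2]]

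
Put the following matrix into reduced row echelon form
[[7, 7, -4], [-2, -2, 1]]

Multiply ρ1 by 1/7.
  [  1   1  -4/7 ]
  [ -2  -2     1 ]
Add 2 times ρ1 to ρ2.
  [ 1  1  -4/7 ]
  [ 0  0  -1/7 ]
Multiply ρ2 by -7.
  [ 1  1  -4/7 ]
  [ 0  0     1 ]
Add 4/7 times ρ2 to ρ1.
  [ 1  1  0 ]
  [ 0  0  1 ]

[[1, 1, 0], [0, 0, 1]]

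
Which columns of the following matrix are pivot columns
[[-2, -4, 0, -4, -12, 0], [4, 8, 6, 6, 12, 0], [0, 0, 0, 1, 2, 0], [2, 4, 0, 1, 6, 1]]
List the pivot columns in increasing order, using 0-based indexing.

0, 2, 3, 5

Multiply R1 by -1/2.
Subtract 4 times R1 from R2.
Subtract 2 times R1 from R4.
Multiply R2 by 1/6.
Add 3 times R3 to R4.
Add 1/3 times R3 to R2.
Subtract 2 times R3 from R1.
Pivot columns are the columns containing a leading 1.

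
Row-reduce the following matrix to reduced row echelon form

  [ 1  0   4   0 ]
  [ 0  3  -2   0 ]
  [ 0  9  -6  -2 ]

Multiply R2 by 1/3.
  [ 1  0     4   0 ]
  [ 0  1  -2/3   0 ]
  [ 0  9    -6  -2 ]
Subtract 9 times R2 from R3.
  [ 1  0     4   0 ]
  [ 0  1  -2/3   0 ]
  [ 0  0     0  -2 ]
Multiply R3 by -1/2.
  [ 1  0     4  0 ]
  [ 0  1  -2/3  0 ]
  [ 0  0     0  1 ]

[[1, 0, 4, 0], [0, 1, -2/3, 0], [0, 0, 0, 1]]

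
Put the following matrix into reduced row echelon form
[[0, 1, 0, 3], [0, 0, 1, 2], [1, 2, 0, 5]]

Swap R1 and R3.
  [ 1  2  0  5 ]
  [ 0  0  1  2 ]
  [ 0  1  0  3 ]
Swap R2 and R3.
  [ 1  2  0  5 ]
  [ 0  1  0  3 ]
  [ 0  0  1  2 ]
Subtract 2 times R2 from R1.
  [ 1  0  0  -1 ]
  [ 0  1  0   3 ]
  [ 0  0  1   2 ]

[[1, 0, 0, -1], [0, 1, 0, 3], [0, 0, 1, 2]]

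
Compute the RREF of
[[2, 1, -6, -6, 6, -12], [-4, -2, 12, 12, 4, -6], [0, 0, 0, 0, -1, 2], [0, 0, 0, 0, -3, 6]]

[[1, 1/2, -3, -3, 0, 0], [0, 0, 0, 0, 1, 0], [0, 0, 0, 0, 0, 1], [0, 0, 0, 0, 0, 0]]

Multiply r1 by 1/2.
  [  1  1/2  -3  -3   3  -6 ]
  [ -4   -2  12  12   4  -6 ]
  [  0    0   0   0  -1   2 ]
  [  0    0   0   0  -3   6 ]
Add 4 times r1 to r2.
  [ 1  1/2  -3  -3   3   -6 ]
  [ 0    0   0   0  16  -30 ]
  [ 0    0   0   0  -1    2 ]
  [ 0    0   0   0  -3    6 ]
Multiply r2 by 1/16.
  [ 1  1/2  -3  -3   3     -6 ]
  [ 0    0   0   0   1  -15/8 ]
  [ 0    0   0   0  -1      2 ]
  [ 0    0   0   0  -3      6 ]
Add r2 to r3.
  [ 1  1/2  -3  -3   3     -6 ]
  [ 0    0   0   0   1  -15/8 ]
  [ 0    0   0   0   0    1/8 ]
  [ 0    0   0   0  -3      6 ]
Add 3 times r2 to r4.
  [ 1  1/2  -3  -3  3     -6 ]
  [ 0    0   0   0  1  -15/8 ]
  [ 0    0   0   0  0    1/8 ]
  [ 0    0   0   0  0    3/8 ]
Multiply r3 by 8.
  [ 1  1/2  -3  -3  3     -6 ]
  [ 0    0   0   0  1  -15/8 ]
  [ 0    0   0   0  0      1 ]
  [ 0    0   0   0  0    3/8 ]
Subtract 3/8 times r3 from r4.
  [ 1  1/2  -3  -3  3     -6 ]
  [ 0    0   0   0  1  -15/8 ]
  [ 0    0   0   0  0      1 ]
  [ 0    0   0   0  0      0 ]
Add 15/8 times r3 to r2.
  [ 1  1/2  -3  -3  3  -6 ]
  [ 0    0   0   0  1   0 ]
  [ 0    0   0   0  0   1 ]
  [ 0    0   0   0  0   0 ]
Add 6 times r3 to r1.
  [ 1  1/2  -3  -3  3  0 ]
  [ 0    0   0   0  1  0 ]
  [ 0    0   0   0  0  1 ]
  [ 0    0   0   0  0  0 ]
Subtract 3 times r2 from r1.
  [ 1  1/2  -3  -3  0  0 ]
  [ 0    0   0   0  1  0 ]
  [ 0    0   0   0  0  1 ]
  [ 0    0   0   0  0  0 ]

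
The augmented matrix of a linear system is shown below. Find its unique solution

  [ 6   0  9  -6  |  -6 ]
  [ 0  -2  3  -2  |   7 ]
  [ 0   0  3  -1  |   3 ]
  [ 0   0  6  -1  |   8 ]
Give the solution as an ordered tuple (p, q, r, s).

R1 -> 1/6·R1
R2 -> -1/2·R2
R3 -> 1/3·R3
R4 -> R4 − 6·R3
R3 -> R3 + 1/3·R4
R2 -> R2 − R4
R1 -> R1 + R4
R2 -> R2 + 3/2·R3
R1 -> R1 − 3/2·R3
Reading off the last column: p = -3/2, q = -3, r = 5/3, s = 2.

(-3/2, -3, 5/3, 2)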